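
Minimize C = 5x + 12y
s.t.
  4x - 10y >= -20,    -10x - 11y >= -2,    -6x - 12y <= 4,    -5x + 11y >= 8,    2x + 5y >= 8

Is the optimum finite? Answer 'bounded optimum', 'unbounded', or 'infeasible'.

infeasible

The boundaries 4x - 10y = -20 and -10x - 11y = -2 meet at (-25/18, 13/9), but that point violates 2x + 5y ≥ 8. Every candidate vertex is excluded by some other constraint, so the feasible region is empty.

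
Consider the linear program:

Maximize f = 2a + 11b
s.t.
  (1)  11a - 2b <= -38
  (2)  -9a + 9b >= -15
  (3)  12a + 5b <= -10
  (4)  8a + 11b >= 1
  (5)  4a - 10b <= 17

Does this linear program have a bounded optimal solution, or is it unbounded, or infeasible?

From the feasible point (-210/79, 346/79), moving in the direction (-11, 8) keeps every constraint satisfied while f increases without bound.

unbounded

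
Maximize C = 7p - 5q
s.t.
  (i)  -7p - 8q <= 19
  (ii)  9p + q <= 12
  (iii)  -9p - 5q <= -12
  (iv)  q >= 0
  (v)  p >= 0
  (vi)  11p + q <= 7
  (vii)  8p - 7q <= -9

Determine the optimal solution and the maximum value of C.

p = 8/17, q = 31/17, maximum C = -99/17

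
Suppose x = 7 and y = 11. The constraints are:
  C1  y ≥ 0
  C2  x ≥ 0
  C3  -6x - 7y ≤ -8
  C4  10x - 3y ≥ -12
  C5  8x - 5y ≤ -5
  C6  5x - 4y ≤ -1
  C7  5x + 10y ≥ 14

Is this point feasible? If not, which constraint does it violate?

not feasible — violates C5

Constraint C5: 8x - 5y = 1, which is not ≤ -5. All other constraints are satisfied.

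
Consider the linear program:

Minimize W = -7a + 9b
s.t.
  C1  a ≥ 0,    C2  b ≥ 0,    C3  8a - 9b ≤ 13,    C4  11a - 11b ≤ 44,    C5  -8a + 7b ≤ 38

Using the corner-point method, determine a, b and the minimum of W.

Vertices and W = -7a + 9b:
  (0, 0) → W = 0
  (0, 38/7) → W = 342/7
  (13/8, 0) → W = -91/8
  (23, 19) → W = 10
The feasible region is unbounded (it extends along (7, 8), (1, 1)), but W strictly increases along every unbounded feasible direction, so there is no improving ray and the minimum is attained at a vertex.

a = 13/8, b = 0, minimum W = -91/8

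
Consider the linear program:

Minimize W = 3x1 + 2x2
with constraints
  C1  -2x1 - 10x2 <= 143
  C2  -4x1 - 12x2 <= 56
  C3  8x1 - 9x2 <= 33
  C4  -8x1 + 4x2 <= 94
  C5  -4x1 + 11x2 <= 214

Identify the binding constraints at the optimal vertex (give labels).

Feasible corners and W = 3x1 + 2x2:
  (-9/11, -145/33) → W = -371/33
  (-169/14, -9/14) → W = -75/2
  (2289/52, 461/13) → W = 10555/52
  (-89/36, 167/9) → W = 1069/36

The minimum is at (-169/14, -9/14). Substituting into each constraint, equality holds for C2 and C4; the remaining constraints have slack.

C2 and C4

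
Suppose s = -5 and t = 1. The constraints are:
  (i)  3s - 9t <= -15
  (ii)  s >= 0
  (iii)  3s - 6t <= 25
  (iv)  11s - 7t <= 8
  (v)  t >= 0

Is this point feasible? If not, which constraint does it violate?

Constraint (ii): s = -5, which is not ≥ 0. All other constraints are satisfied.

not feasible — violates (ii)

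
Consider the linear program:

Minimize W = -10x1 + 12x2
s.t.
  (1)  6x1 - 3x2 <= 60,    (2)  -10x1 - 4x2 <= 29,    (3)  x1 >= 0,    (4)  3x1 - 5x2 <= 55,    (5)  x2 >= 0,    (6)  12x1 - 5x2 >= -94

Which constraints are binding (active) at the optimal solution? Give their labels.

Vertices and W = -10x1 + 12x2:
  (10, 0) → W = -100
  (0, 0) → W = 0
  (0, 94/5) → W = 1128/5
The feasible region is unbounded (it extends along (1, 2), (5, 12)), but W strictly increases along every unbounded feasible direction, so there is no improving ray and the minimum is attained at a vertex.

The minimum is at (10, 0). Substituting into each constraint, equality holds for (1) and (5); the remaining constraints have slack.

(1) and (5)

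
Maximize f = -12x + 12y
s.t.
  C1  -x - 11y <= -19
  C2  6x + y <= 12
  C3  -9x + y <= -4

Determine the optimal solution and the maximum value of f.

x = 16/15, y = 28/5, maximum f = 272/5

Feasible corners and f = -12x + 12y:
  (113/65, 102/65) → f = -132/65
  (63/100, 167/100) → f = 312/25
  (16/15, 28/5) → f = 272/5

The binding constraints are 6x + y = 12 and -9x + y = -4.
Solving simultaneously gives x = 16/15, y = 28/5.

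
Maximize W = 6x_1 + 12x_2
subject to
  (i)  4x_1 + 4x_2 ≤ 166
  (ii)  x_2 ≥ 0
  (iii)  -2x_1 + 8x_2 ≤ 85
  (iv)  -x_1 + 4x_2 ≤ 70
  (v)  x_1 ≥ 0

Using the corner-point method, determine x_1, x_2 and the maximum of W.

Vertices and W = 6x_1 + 12x_2:
  (83/2, 0) → W = 249
  (247/10, 84/5) → W = 1749/5
  (0, 0) → W = 0
  (0, 85/8) → W = 255/2

x_1 = 247/10, x_2 = 84/5, maximum W = 1749/5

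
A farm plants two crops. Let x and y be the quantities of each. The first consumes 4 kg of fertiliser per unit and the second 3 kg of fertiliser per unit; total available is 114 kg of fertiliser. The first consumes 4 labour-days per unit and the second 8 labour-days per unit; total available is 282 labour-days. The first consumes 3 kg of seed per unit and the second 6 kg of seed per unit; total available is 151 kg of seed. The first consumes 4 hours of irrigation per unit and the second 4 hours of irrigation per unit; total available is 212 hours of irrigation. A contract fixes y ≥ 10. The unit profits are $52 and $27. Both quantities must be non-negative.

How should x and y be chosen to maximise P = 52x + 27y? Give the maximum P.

Corner points and P = 52x + 27y:
  (0, 151/6) → P = 1359/2
  (0, 10) → P = 270
  (77/5, 262/15) → P = 6362/5
  (21, 10) → P = 1362

x = 21, y = 10, maximum P = 1362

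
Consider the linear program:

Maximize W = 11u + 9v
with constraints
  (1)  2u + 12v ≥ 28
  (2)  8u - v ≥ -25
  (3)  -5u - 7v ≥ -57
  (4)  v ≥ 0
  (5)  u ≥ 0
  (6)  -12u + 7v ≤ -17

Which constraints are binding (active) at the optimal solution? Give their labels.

(1) and (3)

Vertices and W = 11u + 9v:
  (244/23, 13/23) → W = 2801/23
  (200/79, 151/79) → W = 3559/79
  (74/17, 599/119) → W = 11089/119

The maximum is at (244/23, 13/23). Substituting into each constraint, equality holds for (1) and (3); the remaining constraints have slack.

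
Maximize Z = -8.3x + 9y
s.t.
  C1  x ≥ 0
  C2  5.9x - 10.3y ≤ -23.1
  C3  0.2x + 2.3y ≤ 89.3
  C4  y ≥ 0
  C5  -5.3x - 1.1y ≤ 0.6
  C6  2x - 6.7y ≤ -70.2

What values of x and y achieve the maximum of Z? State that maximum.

x = 0, y = 893/23, maximum Z = 8037/23

Feasible corners and Z = -8.3x + 9y:
  (0, 893/23) → Z = 8037/23
  (0, 702/67) → Z = 6318/67
  (86666/1563, 53149/1563) → Z = -1204934/7815
  (18943/631, 12266/631) → Z = -468329/6310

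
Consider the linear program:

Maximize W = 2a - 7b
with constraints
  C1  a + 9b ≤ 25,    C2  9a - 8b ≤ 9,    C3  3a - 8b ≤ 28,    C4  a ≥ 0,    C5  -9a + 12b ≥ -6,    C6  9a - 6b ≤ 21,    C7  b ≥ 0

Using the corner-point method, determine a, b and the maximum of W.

Feasible corners and W = 2a - 7b:
  (281/89, 216/89) → W = -950/89
  (0, 25/9) → W = -175/9
  (5/3, 3/4) → W = -23/12
  (0, 0) → W = 0
  (2/3, 0) → W = 4/3

The optimum lies where -9a + 12b = -6 and b = 0.
Solving simultaneously gives a = 2/3, b = 0.

a = 2/3, b = 0, maximum W = 4/3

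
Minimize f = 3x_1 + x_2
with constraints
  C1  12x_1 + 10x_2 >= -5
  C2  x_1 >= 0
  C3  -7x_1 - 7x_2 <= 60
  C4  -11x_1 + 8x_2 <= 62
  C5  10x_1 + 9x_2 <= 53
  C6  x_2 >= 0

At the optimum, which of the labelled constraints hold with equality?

C2 and C6

Feasible corners and f = 3x_1 + x_2:
  (0, 53/9) → f = 53/9
  (0, 0) → f = 0
  (53/10, 0) → f = 159/10

The minimum is at (0, 0). Substituting into each constraint, equality holds for C2 and C6; the remaining constraints have slack.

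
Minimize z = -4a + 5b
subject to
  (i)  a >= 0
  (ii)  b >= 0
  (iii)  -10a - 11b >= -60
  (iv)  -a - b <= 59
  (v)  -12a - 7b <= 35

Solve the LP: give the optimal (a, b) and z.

Vertices and z = -4a + 5b:
  (0, 0) → z = 0
  (0, 60/11) → z = 300/11
  (6, 0) → z = -24

At the optimal vertex, b = 0 and -10a - 11b = -60.
Solving simultaneously gives a = 6, b = 0.

a = 6, b = 0, minimum z = -24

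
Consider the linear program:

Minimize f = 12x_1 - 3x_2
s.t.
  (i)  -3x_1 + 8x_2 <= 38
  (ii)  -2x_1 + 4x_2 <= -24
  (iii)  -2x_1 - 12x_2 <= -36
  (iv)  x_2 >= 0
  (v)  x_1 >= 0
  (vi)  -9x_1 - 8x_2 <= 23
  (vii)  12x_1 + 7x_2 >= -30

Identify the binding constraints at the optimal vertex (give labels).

(ii) and (iii)

Extreme points and f = 12x_1 - 3x_2:
  (86, 37) → f = 921
  (27/2, 3/4) → f = 639/4
  (18, 0) → f = 216
The feasible region is unbounded (it extends along (8, 3), (1, 0)), but f strictly increases along every unbounded feasible direction, so there is no improving ray and the minimum is attained at a vertex.

The minimum is at (27/2, 3/4). Substituting into each constraint, equality holds for (ii) and (iii); the remaining constraints have slack.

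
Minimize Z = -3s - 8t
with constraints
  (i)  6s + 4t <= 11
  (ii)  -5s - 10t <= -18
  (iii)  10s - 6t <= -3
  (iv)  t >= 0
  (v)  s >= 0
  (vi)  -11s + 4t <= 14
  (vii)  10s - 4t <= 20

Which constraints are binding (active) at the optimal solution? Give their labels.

Corner points and Z = -3s - 8t:
  (27/38, 32/19) → Z = -593/38
  (0, 11/4) → Z = -22
  (3/5, 3/2) → Z = -69/5
  (0, 9/5) → Z = -72/5

The minimum is at (0, 11/4). Substituting into each constraint, equality holds for (i) and (v); the remaining constraints have slack.

(i) and (v)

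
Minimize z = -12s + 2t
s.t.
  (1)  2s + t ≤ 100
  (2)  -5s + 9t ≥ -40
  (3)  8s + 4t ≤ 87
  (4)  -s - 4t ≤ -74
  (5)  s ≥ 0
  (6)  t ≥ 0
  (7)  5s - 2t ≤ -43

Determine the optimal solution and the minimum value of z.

s = 1/18, t = 779/36, minimum z = 767/18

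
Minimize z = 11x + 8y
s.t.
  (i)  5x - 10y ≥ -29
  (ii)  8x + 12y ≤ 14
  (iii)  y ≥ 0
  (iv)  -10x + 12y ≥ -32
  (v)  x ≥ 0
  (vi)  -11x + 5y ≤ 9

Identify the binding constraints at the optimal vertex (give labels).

(iii) and (v)

Feasible corners and z = 11x + 8y:
  (7/4, 0) → z = 77/4
  (0, 7/6) → z = 28/3
  (0, 0) → z = 0

The minimum is at (0, 0). Substituting into each constraint, equality holds for (iii) and (v); the remaining constraints have slack.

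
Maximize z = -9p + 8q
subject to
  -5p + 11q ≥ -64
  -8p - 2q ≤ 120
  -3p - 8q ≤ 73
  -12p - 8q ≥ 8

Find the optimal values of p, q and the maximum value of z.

Extreme points and z = -9p + 8q:
  (-291/73, -557/73) → z = -1837/73
  (106/43, -202/43) → z = -2570/43
  (-407/29, -112/29) → z = 2767/29
  (-118/5, 172/5) → z = 2438/5

p = -118/5, q = 172/5, maximum z = 2438/5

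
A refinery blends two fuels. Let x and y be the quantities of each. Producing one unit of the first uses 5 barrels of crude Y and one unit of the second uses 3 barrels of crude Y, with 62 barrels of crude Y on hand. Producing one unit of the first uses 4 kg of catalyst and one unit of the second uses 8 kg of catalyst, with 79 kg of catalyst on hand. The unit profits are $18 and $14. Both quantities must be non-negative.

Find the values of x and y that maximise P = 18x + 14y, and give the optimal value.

Feasible corners and P = 18x + 14y:
  (0, 0) → P = 0
  (0, 79/8) → P = 553/4
  (62/5, 0) → P = 1116/5
  (37/4, 21/4) → P = 240

x = 37/4, y = 21/4, maximum P = 240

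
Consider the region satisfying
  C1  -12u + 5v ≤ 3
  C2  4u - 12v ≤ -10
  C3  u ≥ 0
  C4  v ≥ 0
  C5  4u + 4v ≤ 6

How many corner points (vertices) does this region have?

Of the 10 pairwise boundary intersections, those satisfying every inequality are:
  (7/62, 27/31)
  (9/34, 21/17)
  (1/2, 1)

3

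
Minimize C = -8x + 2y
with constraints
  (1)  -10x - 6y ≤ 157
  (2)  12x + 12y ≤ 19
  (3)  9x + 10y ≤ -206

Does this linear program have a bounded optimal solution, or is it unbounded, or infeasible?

From the feasible point (-167/23, -647/46), moving in the direction (12, -12) keeps every constraint satisfied while C decreases without bound.

unbounded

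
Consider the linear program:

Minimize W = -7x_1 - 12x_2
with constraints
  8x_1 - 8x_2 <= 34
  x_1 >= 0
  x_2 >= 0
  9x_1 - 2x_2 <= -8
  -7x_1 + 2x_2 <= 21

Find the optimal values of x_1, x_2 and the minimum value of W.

x_1 = 13/2, x_2 = 133/4, minimum W = -889/2

Feasible corners and W = -7x_1 - 12x_2:
  (0, 4) → W = -48
  (0, 21/2) → W = -126
  (13/2, 133/4) → W = -889/2

At the optimal vertex, 9x_1 - 2x_2 = -8 and -7x_1 + 2x_2 = 21.
Solving simultaneously gives x_1 = 13/2, x_2 = 133/4.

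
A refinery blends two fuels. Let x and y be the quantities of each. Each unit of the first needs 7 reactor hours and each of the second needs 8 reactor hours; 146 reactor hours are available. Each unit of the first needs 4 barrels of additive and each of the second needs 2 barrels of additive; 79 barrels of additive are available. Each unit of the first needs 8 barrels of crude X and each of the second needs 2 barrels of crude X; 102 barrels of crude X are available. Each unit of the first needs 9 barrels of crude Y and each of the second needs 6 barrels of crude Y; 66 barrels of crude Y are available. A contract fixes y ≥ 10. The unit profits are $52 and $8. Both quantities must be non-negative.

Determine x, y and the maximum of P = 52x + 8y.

Vertices and P = 52x + 8y:
  (0, 11) → P = 88
  (0, 10) → P = 80
  (2/3, 10) → P = 344/3

At the optimal vertex, 9x + 6y = 66 and y = 10.
Solving simultaneously gives x = 2/3, y = 10.

x = 2/3, y = 10, maximum P = 344/3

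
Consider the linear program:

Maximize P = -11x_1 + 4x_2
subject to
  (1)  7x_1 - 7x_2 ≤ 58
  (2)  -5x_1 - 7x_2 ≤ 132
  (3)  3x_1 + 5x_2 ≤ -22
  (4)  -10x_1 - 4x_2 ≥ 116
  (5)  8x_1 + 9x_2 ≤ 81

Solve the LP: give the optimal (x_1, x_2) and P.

Feasible corners and P = -11x_1 + 4x_2:
  (-37/6, -607/42) → P = 421/42
  (-290/49, -696/49) → P = 58/7
  (-253/2, 143/2) → P = 3355/2
  (-246/19, 64/19) → P = 2962/19

The binding constraints are -5x_1 - 7x_2 = 132 and 3x_1 + 5x_2 = -22.
Solving simultaneously gives x_1 = -253/2, x_2 = 143/2.

x_1 = -253/2, x_2 = 143/2, maximum P = 3355/2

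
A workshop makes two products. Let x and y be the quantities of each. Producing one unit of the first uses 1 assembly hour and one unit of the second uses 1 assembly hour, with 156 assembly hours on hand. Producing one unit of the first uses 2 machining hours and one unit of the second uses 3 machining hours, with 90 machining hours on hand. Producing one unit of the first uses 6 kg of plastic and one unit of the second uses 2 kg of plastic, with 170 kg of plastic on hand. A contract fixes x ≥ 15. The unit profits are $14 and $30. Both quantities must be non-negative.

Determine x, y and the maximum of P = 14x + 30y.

x = 15, y = 20, maximum P = 810

Extreme points and P = 14x + 30y:
  (85/3, 0) → P = 1190/3
  (15, 0) → P = 210
  (165/7, 100/7) → P = 5310/7
  (15, 20) → P = 810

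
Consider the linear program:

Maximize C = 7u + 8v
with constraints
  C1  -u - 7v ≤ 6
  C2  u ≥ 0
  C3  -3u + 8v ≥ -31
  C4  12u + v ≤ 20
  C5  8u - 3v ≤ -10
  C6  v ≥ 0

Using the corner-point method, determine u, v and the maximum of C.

Feasible corners and C = 7u + 8v:
  (0, 20) → C = 160
  (0, 10/3) → C = 80/3
  (25/22, 70/11) → C = 1295/22

At the optimal vertex, u = 0 and 12u + v = 20.
Solving simultaneously gives u = 0, v = 20.

u = 0, v = 20, maximum C = 160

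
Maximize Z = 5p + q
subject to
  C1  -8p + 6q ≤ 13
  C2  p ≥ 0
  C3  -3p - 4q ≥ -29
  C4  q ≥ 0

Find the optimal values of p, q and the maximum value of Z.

p = 29/3, q = 0, maximum Z = 145/3

Extreme points and Z = 5p + q:
  (0, 13/6) → Z = 13/6
  (61/25, 271/50) → Z = 881/50
  (0, 0) → Z = 0
  (29/3, 0) → Z = 145/3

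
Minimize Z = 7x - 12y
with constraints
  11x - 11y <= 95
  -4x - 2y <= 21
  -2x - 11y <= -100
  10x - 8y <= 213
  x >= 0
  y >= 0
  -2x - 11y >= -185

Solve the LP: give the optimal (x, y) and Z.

x = 0, y = 185/11, minimum Z = -2220/11

Vertices and Z = 7x - 12y:
  (15, 70/11) → Z = 315/11
  (280/13, 1845/143) → Z = -580/143
  (0, 100/11) → Z = -1200/11
  (0, 185/11) → Z = -2220/11

At the optimal vertex, x = 0 and -2x - 11y = -185.
Solving simultaneously gives x = 0, y = 185/11.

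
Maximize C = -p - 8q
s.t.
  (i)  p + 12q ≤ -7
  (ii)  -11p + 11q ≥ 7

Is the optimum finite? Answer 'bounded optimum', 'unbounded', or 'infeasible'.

unbounded

From the feasible point (-161/143, -70/143), moving in the direction (-11, -11) keeps every constraint satisfied while C increases without bound.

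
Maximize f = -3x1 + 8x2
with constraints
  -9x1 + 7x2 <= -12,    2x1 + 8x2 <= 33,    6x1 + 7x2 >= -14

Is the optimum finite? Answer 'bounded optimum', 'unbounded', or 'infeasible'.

Vertices and f = -3x1 + 8x2:
  (327/86, 273/86) → f = 1203/86
  (-2/15, -66/35) → f = -514/35
The feasible region has finitely many vertices and no improving ray; the maximum is 1203/86 at (327/86, 273/86).

bounded optimum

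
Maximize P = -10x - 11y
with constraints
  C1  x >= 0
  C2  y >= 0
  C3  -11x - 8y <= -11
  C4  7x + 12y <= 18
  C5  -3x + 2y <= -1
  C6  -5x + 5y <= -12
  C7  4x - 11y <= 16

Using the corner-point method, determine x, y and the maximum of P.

x = 12/5, y = 0, maximum P = -24

Extreme points and P = -10x - 11y:
  (18/7, 0) → P = -180/7
  (12/5, 0) → P = -24
  (234/95, 6/95) → P = -2406/95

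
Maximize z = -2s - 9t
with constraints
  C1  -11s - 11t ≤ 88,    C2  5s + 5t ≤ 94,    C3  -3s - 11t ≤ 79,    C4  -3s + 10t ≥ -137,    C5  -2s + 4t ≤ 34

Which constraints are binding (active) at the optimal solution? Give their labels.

C3 and C4

Vertices and z = -2s - 9t:
  (-9/8, -55/8) → z = 513/8
  (-11, 3) → z = -5
  (25, -31/5) → z = 29/5
  (103/15, 179/15) → z = -1817/15
  (239/21, -72/7) → z = 1466/21

The maximum is at (239/21, -72/7). Substituting into each constraint, equality holds for C3 and C4; the remaining constraints have slack.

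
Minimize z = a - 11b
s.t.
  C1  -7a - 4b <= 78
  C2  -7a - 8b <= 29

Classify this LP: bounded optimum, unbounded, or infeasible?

From the feasible point (-127/7, 49/4), moving in the direction (-4, 7) keeps every constraint satisfied while z decreases without bound.

unbounded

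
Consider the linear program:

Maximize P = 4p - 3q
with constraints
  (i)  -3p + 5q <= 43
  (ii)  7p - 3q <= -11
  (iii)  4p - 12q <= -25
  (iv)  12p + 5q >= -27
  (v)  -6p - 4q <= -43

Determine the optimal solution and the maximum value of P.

p = 85/46, q = 367/46, maximum P = -761/46

Extreme points and P = 4p - 3q:
  (37/13, 134/13) → P = -254/13
  (43/42, 129/14) → P = -989/42
  (85/46, 367/46) → P = -761/46

The binding constraints are 7p - 3q = -11 and -6p - 4q = -43.
Solving simultaneously gives p = 85/46, q = 367/46.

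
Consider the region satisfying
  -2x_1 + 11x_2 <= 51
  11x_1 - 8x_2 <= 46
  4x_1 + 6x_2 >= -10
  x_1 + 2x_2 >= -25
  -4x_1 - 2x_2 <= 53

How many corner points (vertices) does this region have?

3

Intersecting each pair of boundary lines and keeping only the points that satisfy every inequality leaves:
  (914/105, 653/105)
  (-52/7, 23/7)
  (2, -3)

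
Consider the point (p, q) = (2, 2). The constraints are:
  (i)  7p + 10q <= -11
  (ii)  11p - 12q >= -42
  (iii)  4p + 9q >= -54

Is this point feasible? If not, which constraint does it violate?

not feasible — violates (i)

Constraint (i): 7p + 10q = 34, which is not ≤ -11. All other constraints are satisfied.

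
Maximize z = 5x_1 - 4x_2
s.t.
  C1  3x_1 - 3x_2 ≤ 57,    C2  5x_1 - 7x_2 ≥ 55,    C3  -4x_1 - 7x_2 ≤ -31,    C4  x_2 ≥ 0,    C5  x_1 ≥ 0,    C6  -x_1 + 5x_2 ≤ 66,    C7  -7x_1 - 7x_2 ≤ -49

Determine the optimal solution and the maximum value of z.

x_1 = 39, x_2 = 20, maximum z = 115

Extreme points and z = 5x_1 - 4x_2:
  (39, 20) → z = 115
  (19, 0) → z = 95
  (11, 0) → z = 55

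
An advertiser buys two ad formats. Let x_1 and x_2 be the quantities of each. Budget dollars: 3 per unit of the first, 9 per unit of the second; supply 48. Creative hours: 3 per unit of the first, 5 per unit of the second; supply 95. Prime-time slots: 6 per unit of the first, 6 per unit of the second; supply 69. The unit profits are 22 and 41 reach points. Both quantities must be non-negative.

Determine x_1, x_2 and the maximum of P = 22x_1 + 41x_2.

Corner points and P = 22x_1 + 41x_2:
  (0, 0) → P = 0
  (0, 16/3) → P = 656/3
  (23/2, 0) → P = 253
  (37/4, 9/4) → P = 1183/4

The optimum lies where 3x_1 + 9x_2 = 48 and 6x_1 + 6x_2 = 69.
Solving simultaneously gives x_1 = 37/4, x_2 = 9/4.

x_1 = 37/4, x_2 = 9/4, maximum P = 1183/4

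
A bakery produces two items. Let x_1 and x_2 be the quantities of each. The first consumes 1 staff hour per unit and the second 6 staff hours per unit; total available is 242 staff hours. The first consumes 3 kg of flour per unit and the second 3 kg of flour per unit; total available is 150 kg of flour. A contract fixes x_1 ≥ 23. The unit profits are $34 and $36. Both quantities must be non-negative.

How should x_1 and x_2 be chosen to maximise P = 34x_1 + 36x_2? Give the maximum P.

Corner points and P = 34x_1 + 36x_2:
  (50, 0) → P = 1700
  (23, 0) → P = 782
  (23, 27) → P = 1754

x_1 = 23, x_2 = 27, maximum P = 1754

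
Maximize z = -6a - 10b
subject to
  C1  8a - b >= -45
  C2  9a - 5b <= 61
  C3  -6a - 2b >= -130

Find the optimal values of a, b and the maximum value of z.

The optimum lies where 8a - b = -45 and 9a - 5b = 61.
Solving simultaneously gives a = -286/31, b = -893/31.

a = -286/31, b = -893/31, maximum z = 10646/31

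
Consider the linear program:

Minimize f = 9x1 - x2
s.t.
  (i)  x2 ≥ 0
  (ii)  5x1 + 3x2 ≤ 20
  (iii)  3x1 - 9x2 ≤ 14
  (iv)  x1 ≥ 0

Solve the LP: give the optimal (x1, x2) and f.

Corner points and f = 9x1 - x2:
  (4, 0) → f = 36
  (0, 0) → f = 0
  (0, 20/3) → f = -20/3

x1 = 0, x2 = 20/3, minimum f = -20/3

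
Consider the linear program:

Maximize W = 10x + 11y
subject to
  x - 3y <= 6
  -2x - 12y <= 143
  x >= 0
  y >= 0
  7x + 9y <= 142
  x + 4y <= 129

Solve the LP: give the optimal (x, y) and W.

x = 16, y = 10/3, maximum W = 590/3

Corner points and W = 10x + 11y:
  (6, 0) → W = 60
  (16, 10/3) → W = 590/3
  (0, 0) → W = 0
  (0, 142/9) → W = 1562/9

The binding constraints are x - 3y = 6 and 7x + 9y = 142.
Solving simultaneously gives x = 16, y = 10/3.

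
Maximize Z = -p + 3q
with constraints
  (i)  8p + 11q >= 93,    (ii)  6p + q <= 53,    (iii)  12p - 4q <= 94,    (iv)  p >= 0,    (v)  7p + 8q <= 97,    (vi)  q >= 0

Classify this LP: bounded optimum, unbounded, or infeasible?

Vertices and Z = -p + 3q:
  (245/29, 67/29) → Z = -44/29
  (0, 93/11) → Z = 279/11
  (327/41, 211/41) → Z = 306/41
  (0, 97/8) → Z = 291/8
The feasible region has finitely many vertices and no improving ray; the maximum is 291/8 at (0, 97/8).

bounded optimum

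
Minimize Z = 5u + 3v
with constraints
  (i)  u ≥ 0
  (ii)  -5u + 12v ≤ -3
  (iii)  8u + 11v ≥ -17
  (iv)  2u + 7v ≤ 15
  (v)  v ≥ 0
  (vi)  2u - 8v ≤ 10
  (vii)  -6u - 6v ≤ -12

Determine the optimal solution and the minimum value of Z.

u = 27/17, v = 7/17, minimum Z = 156/17

Extreme points and Z = 5u + 3v:
  (201/59, 69/59) → Z = 1212/59
  (27/17, 7/17) → Z = 156/17
  (19/3, 1/3) → Z = 98/3
  (5, 0) → Z = 25
  (2, 0) → Z = 10

The binding constraints are -5u + 12v = -3 and -6u - 6v = -12.
Solving simultaneously gives u = 27/17, v = 7/17.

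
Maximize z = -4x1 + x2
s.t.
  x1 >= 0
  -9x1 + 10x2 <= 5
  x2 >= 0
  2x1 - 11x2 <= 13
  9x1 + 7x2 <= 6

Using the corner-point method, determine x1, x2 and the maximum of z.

Vertices and z = -4x1 + x2:
  (0, 1/2) → z = 1/2
  (0, 0) → z = 0
  (25/153, 11/17) → z = -1/153
  (2/3, 0) → z = -8/3

The optimum lies where x1 = 0 and -9x1 + 10x2 = 5.
Solving simultaneously gives x1 = 0, x2 = 1/2.

x1 = 0, x2 = 1/2, maximum z = 1/2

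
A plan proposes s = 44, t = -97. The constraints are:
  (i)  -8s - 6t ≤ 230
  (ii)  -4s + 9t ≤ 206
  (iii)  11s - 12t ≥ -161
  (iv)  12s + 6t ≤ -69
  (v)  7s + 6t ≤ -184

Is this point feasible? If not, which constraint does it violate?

not feasible — violates (iv)

Constraint (iv): 12s + 6t = -54, which is not ≤ -69. All other constraints are satisfied.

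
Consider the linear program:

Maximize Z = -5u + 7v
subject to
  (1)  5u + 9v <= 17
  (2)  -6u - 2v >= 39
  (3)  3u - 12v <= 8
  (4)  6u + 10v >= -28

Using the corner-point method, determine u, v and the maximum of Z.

Feasible corners and Z = -5u + 7v:
  (-35/4, 27/4) → Z = 91
  (-211/2, 121/2) → Z = 951
  (-167/24, 11/8) → Z = 533/12

u = -211/2, v = 121/2, maximum Z = 951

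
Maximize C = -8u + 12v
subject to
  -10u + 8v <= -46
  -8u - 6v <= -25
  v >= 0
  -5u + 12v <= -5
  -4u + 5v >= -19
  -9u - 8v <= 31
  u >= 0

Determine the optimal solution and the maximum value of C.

Feasible corners and C = -8u + 12v:
  (23/5, 0) → C = -184/5
  (32/5, 9/4) → C = -121/5
  (19/4, 0) → C = -38
  (203/23, 75/23) → C = -724/23

u = 32/5, v = 9/4, maximum C = -121/5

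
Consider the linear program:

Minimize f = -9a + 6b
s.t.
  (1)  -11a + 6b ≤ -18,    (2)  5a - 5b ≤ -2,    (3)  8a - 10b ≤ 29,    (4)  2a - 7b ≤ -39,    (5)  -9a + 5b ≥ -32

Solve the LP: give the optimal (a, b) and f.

a = 17/2, b = 89/10, minimum f = -231/10

Feasible corners and f = -9a + 6b:
  (72/13, 93/13) → f = -90/13
  (181/25, 191/25) → f = -483/25
  (17/2, 89/10) → f = -231/10
The feasible region is unbounded (it extends along (6, 11), (5, 9)), but f strictly increases along every unbounded feasible direction, so there is no improving ray and the minimum is attained at a vertex.

The optimum lies where 5a - 5b = -2 and -9a + 5b = -32.
Solving simultaneously gives a = 17/2, b = 89/10.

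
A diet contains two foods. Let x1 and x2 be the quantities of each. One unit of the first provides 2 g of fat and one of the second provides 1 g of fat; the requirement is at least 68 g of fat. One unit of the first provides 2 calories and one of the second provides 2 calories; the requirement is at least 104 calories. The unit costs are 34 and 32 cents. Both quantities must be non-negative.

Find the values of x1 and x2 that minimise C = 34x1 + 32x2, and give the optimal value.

x1 = 16, x2 = 36, minimum C = 1696

Corner points and C = 34x1 + 32x2:
  (0, 68) → C = 2176
  (52, 0) → C = 1768
  (16, 36) → C = 1696
The feasible region is unbounded (it extends along (0, 1), (1, 0)), but C strictly increases along every unbounded feasible direction, so there is no improving ray and the minimum is attained at a vertex.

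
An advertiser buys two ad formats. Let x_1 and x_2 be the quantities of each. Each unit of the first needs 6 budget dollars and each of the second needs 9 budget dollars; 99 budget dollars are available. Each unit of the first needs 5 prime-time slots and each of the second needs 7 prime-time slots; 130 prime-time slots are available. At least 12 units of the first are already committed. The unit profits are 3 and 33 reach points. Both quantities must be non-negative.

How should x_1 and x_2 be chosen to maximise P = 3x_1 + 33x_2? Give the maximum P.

x_1 = 12, x_2 = 3, maximum P = 135

Extreme points and P = 3x_1 + 33x_2:
  (33/2, 0) → P = 99/2
  (12, 0) → P = 36
  (12, 3) → P = 135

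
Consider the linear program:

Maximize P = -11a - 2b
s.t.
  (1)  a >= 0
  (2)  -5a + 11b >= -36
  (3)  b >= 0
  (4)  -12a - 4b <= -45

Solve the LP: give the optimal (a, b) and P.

Vertices and P = -11a - 2b:
  (0, 45/4) → P = -45/2
  (36/5, 0) → P = -396/5
  (15/4, 0) → P = -165/4
The feasible region is unbounded (it extends along (0, 1), (11, 5)), but P strictly decreases along every unbounded feasible direction, so there is no improving ray and the maximum is attained at a vertex.

The binding constraints are a = 0 and -12a - 4b = -45.
Solving simultaneously gives a = 0, b = 45/4.

a = 0, b = 45/4, maximum P = -45/2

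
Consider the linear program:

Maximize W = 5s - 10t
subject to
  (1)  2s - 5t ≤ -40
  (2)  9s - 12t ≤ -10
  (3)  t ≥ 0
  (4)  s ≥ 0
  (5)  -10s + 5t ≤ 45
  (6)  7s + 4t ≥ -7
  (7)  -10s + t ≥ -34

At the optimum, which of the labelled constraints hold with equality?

(1) and (7)

Extreme points and W = 5s - 10t:
  (0, 8) → W = -80
  (35/8, 39/4) → W = -605/8
  (0, 9) → W = -90
  (43/8, 79/4) → W = -1365/8

The maximum is at (35/8, 39/4). Substituting into each constraint, equality holds for (1) and (7); the remaining constraints have slack.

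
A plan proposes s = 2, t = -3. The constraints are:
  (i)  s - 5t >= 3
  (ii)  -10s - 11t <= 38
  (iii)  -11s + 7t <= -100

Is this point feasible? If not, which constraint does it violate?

not feasible — violates (iii)

Constraint (iii): -11s + 7t = -43, which is not ≤ -100. All other constraints are satisfied.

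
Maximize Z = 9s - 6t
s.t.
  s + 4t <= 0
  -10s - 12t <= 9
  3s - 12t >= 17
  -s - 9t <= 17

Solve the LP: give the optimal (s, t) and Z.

s = 68/5, t = -17/5, maximum Z = 714/5

Corner points and Z = 9s - 6t:
  (17/6, -17/24) → Z = 119/4
  (68/5, -17/5) → Z = 714/5
  (8/13, -197/156) → Z = 341/26
  (41/26, -161/78) → Z = 691/26

The binding constraints are s + 4t = 0 and -s - 9t = 17.
Solving simultaneously gives s = 68/5, t = -17/5.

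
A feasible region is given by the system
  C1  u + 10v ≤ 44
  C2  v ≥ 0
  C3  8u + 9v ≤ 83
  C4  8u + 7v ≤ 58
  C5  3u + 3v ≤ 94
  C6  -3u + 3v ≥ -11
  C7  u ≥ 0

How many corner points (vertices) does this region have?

Of the 21 pairwise boundary intersections, those satisfying every inequality are:
  (272/73, 294/73)
  (0, 22/5)
  (11/3, 0)
  (0, 0)
  (251/45, 86/45)

5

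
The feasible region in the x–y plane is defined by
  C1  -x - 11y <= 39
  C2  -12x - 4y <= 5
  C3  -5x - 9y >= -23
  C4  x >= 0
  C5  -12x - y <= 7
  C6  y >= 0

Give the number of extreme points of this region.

Intersecting each pair of boundary lines and keeping only the points that satisfy every inequality leaves:
  (0, 23/9)
  (23/5, 0)
  (0, 0)

3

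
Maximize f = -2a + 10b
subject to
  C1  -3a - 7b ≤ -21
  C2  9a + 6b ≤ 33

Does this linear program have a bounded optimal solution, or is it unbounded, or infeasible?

From the feasible point (7/3, 2), moving in the direction (-6, 9) keeps every constraint satisfied while f increases without bound.

unbounded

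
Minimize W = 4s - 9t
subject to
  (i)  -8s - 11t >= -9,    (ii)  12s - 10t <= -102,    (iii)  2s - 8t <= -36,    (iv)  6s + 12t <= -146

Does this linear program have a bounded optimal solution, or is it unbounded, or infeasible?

unbounded

From the feasible point (-200/9, -19/18), moving in the direction (-12, 6) keeps every constraint satisfied while W decreases without bound.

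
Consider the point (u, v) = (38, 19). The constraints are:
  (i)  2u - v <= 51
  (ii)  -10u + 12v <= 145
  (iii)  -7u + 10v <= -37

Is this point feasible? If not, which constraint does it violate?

not feasible — violates (i)

Constraint (i): 2u - v = 57, which is not ≤ 51. All other constraints are satisfied.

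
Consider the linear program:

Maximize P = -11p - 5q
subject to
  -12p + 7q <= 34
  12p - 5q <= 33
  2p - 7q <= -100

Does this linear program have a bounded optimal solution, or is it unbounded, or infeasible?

bounded optimum

Feasible corners and P = -11p - 5q:
  (401/24, 67/2) → P = -8431/24
  (33/5, 566/35) → P = -5371/35
  (731/74, 633/37) → P = -14371/74
The feasible region has finitely many vertices and no improving ray; the maximum is -5371/35 at (33/5, 566/35).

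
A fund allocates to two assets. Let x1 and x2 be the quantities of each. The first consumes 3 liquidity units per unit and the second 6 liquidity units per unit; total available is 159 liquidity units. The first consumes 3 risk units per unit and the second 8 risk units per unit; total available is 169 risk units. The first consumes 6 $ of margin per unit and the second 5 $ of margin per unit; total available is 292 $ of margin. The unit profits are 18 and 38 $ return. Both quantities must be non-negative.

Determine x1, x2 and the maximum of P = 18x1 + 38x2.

Feasible corners and P = 18x1 + 38x2:
  (0, 0) → P = 0
  (0, 169/8) → P = 3211/4
  (146/3, 0) → P = 876
  (43, 5) → P = 964
  (319/7, 26/7) → P = 6730/7

The binding constraints are 3x1 + 6x2 = 159 and 3x1 + 8x2 = 169.
Solving simultaneously gives x1 = 43, x2 = 5.

x1 = 43, x2 = 5, maximum P = 964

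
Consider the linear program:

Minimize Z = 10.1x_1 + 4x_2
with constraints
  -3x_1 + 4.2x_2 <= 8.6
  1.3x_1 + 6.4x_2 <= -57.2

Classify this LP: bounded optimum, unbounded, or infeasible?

unbounded

From the feasible point (-14764/1233, -8021/1233), moving in the direction (-4.2, -3) keeps every constraint satisfied while Z decreases without bound.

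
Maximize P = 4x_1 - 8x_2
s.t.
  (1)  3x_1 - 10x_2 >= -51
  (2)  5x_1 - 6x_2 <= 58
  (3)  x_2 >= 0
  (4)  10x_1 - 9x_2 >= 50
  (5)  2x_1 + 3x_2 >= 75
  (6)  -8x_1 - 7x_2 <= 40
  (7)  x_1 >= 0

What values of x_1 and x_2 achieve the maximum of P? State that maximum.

x_1 = 208/9, x_2 = 259/27, maximum P = 424/27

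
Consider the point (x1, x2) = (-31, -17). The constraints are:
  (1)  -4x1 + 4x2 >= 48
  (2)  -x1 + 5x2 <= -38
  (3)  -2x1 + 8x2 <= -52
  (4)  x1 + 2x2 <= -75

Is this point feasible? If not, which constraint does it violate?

Constraint (4): x1 + 2x2 = -65, which is not ≤ -75. All other constraints are satisfied.

not feasible — violates (4)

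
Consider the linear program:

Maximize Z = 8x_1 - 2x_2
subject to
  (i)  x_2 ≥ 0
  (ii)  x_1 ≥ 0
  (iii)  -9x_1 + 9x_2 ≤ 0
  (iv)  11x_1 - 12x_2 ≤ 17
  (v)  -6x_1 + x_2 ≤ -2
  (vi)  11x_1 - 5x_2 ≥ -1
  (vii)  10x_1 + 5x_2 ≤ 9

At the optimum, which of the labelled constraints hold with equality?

(i) and (vii)

Corner points and Z = 8x_1 - 2x_2:
  (1/3, 0) → Z = 8/3
  (9/10, 0) → Z = 36/5
  (2/5, 2/5) → Z = 12/5
  (3/5, 3/5) → Z = 18/5

The maximum is at (9/10, 0). Substituting into each constraint, equality holds for (i) and (vii); the remaining constraints have slack.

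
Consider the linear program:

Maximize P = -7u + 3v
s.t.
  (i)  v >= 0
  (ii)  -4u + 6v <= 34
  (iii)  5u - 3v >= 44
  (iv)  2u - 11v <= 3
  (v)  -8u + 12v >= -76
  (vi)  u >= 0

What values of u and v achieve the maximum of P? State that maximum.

Corner points and P = -7u + 3v:
  (61/3, 173/9) → P = -254/3
  (475/49, 73/49) → P = -3106/49
  (25/2, 2) → P = -163/2
The feasible region is unbounded (it extends along (3, 2)), but P strictly decreases along every unbounded feasible direction, so there is no improving ray and the maximum is attained at a vertex.

u = 475/49, v = 73/49, maximum P = -3106/49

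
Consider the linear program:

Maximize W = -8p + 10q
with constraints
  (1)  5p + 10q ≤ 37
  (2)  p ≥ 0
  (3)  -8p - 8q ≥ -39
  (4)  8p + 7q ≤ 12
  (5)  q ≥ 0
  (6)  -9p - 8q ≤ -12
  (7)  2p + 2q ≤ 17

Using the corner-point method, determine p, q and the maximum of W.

p = 0, q = 12/7, maximum W = 120/7

Feasible corners and W = -8p + 10q:
  (0, 12/7) → W = 120/7
  (0, 3/2) → W = 15
  (3/2, 0) → W = -12
  (4/3, 0) → W = -32/3

At the optimal vertex, p = 0 and 8p + 7q = 12.
Solving simultaneously gives p = 0, q = 12/7.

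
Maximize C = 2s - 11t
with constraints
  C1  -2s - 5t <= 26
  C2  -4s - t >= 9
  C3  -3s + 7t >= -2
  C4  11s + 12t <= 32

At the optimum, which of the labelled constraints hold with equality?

Feasible corners and C = 2s - 11t:
  (-172/29, -82/29) → C = 558/29
  (-61/31, -35/31) → C = 263/31
  (-140/37, 227/37) → C = -2777/37
The feasible region is unbounded (it extends along (-5, 2), (-12, 11)), but C strictly decreases along every unbounded feasible direction, so there is no improving ray and the maximum is attained at a vertex.

The maximum is at (-172/29, -82/29). Substituting into each constraint, equality holds for C1 and C3; the remaining constraints have slack.

C1 and C3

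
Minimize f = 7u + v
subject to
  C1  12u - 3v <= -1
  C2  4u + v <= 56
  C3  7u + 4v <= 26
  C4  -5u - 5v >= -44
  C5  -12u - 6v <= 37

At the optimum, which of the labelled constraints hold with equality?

C4 and C5

Vertices and f = 7u + v:
  (74/69, 319/69) → f = 279/23
  (-13/12, -4) → f = -139/12
  (-46/15, 178/15) → f = -48/5
  (-449/30, 713/30) → f = -81

The minimum is at (-449/30, 713/30). Substituting into each constraint, equality holds for C4 and C5; the remaining constraints have slack.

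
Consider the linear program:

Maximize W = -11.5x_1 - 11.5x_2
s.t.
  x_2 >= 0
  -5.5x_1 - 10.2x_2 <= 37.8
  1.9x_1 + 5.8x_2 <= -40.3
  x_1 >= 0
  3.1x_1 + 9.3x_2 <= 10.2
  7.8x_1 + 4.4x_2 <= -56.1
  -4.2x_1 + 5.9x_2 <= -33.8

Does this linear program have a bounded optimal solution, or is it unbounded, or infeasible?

infeasible

The boundaries 7.8x_1 + 4.4x_2 = -56.1 and -4.2x_1 + 5.9x_2 = -33.8 meet at (-18227/6450, -8321/1075), but that point violates x_2 ≥ 0. Every candidate vertex is excluded by some other constraint, so the feasible region is empty.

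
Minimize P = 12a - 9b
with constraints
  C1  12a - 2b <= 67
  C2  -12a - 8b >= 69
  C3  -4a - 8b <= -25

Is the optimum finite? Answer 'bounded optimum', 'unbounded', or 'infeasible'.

From the feasible point (-47/4, 9), moving in the direction (-8, 12) keeps every constraint satisfied while P decreases without bound.

unbounded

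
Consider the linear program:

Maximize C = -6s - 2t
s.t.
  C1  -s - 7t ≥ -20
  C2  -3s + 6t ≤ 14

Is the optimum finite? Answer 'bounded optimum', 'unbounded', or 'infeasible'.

From the feasible point (22/27, 74/27), moving in the direction (-6, -3) keeps every constraint satisfied while C increases without bound.

unbounded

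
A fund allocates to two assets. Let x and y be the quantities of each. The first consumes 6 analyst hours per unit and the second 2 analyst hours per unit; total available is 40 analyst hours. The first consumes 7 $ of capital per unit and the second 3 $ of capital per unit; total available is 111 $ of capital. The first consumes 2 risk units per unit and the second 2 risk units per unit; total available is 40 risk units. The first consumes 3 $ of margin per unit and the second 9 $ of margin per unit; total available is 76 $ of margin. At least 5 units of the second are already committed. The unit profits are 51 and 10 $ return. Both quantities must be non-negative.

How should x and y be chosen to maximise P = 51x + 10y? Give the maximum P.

x = 5, y = 5, maximum P = 305

Corner points and P = 51x + 10y:
  (0, 76/9) → P = 760/9
  (0, 5) → P = 50
  (13/3, 7) → P = 291
  (5, 5) → P = 305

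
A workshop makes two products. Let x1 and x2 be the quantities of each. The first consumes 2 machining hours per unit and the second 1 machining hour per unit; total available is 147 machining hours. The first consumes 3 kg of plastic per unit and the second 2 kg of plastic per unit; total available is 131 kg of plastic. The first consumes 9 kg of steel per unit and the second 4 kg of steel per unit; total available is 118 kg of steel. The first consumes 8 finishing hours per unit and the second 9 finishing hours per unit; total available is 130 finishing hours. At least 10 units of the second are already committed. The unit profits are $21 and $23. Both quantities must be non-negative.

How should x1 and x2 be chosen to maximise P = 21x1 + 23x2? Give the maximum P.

x1 = 5, x2 = 10, maximum P = 335

Corner points and P = 21x1 + 23x2:
  (0, 130/9) → P = 2990/9
  (0, 10) → P = 230
  (5, 10) → P = 335

At the optimal vertex, 8x1 + 9x2 = 130 and x2 = 10.
Solving simultaneously gives x1 = 5, x2 = 10.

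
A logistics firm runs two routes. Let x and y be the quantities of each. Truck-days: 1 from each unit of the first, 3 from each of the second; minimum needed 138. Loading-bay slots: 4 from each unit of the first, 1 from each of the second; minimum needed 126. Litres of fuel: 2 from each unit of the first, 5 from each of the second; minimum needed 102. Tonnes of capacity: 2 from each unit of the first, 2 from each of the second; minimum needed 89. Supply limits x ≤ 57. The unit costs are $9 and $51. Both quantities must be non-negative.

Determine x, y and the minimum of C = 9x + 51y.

x = 57, y = 27, minimum C = 1890

Corner points and C = 9x + 51y:
  (0, 126) → C = 6426
  (240/11, 426/11) → C = 23886/11
  (57, 27) → C = 1890
The feasible region is unbounded (it extends along (0, 1)), but C strictly increases along every unbounded feasible direction, so there is no improving ray and the minimum is attained at a vertex.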